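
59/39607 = 59/39607 = 0.00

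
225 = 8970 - 8745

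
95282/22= 4331=4331.00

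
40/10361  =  40/10361 = 0.00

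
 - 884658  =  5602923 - 6487581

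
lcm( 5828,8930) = 553660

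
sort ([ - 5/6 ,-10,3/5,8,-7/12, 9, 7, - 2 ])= [ - 10, - 2, - 5/6,-7/12,3/5 , 7,8,9] 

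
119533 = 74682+44851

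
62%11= 7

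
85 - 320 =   -  235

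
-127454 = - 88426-39028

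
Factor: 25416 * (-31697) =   -  805610952=- 2^3 * 3^2*29^1*353^1*1093^1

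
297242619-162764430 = 134478189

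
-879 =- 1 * 879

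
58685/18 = 3260+5/18 = 3260.28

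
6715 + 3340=10055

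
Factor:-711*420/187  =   - 2^2*3^3 * 5^1*7^1* 11^ ( - 1) * 17^(  -  1 ) *79^1 = - 298620/187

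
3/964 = 3/964 = 0.00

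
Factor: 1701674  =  2^1 * 13^1 * 65449^1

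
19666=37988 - 18322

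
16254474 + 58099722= 74354196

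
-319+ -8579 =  - 8898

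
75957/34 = 75957/34 = 2234.03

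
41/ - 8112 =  - 1 + 8071/8112 = -0.01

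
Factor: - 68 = -2^2*17^1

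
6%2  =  0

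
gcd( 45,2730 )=15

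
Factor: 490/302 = 5^1*7^2*151^( - 1) = 245/151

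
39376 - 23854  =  15522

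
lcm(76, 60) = 1140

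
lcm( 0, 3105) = 0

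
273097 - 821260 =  - 548163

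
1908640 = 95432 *20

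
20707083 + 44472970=65180053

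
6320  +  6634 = 12954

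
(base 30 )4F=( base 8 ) 207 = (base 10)135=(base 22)63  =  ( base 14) 99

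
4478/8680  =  2239/4340 =0.52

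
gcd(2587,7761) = 2587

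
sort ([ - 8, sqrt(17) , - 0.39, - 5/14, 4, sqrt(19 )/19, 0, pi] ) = [- 8,-0.39, - 5/14,0, sqrt( 19 )/19, pi, 4, sqrt(17 )]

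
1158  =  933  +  225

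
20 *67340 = 1346800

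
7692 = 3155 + 4537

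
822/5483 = 822/5483   =  0.15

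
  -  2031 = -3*677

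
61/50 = 61/50  =  1.22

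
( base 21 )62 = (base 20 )68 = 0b10000000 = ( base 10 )128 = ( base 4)2000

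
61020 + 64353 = 125373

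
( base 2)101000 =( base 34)16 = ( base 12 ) 34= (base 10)40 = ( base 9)44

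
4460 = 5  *892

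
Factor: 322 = 2^1 * 7^1*23^1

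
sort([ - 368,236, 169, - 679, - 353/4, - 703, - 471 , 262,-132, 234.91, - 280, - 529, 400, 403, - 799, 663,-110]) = [- 799, - 703, - 679,-529, - 471, - 368,-280,-132,  -  110,  -  353/4, 169, 234.91, 236, 262, 400 , 403,663 ] 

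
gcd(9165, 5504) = 1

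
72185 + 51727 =123912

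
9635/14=9635/14 = 688.21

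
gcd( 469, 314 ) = 1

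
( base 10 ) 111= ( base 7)216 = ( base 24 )4F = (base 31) 3i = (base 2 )1101111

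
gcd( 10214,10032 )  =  2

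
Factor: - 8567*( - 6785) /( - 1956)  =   - 58127095/1956 = -2^(-2 )*3^( - 1)*5^1*13^1*23^1*59^1*163^( - 1)*659^1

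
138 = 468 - 330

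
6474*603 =3903822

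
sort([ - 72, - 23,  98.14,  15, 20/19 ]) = [ - 72, - 23,20/19,15, 98.14 ]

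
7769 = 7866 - 97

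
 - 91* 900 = -81900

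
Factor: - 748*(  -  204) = 2^4*3^1 * 11^1*17^2=   152592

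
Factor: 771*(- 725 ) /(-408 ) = 2^( - 3)*5^2 * 17^( - 1)*29^1*257^1 = 186325/136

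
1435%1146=289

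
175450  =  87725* 2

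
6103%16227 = 6103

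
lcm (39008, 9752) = 39008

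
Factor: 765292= 2^2*11^1*17393^1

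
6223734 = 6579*946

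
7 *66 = 462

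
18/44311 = 18/44311 = 0.00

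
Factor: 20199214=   2^1*7^1*389^1*3709^1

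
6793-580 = 6213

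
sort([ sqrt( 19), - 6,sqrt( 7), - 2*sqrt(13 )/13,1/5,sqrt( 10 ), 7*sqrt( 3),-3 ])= [- 6, - 3,-2  *sqrt ( 13)/13,1/5, sqrt(7), sqrt( 10),sqrt(19), 7*sqrt( 3)]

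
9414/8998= 1  +  208/4499=1.05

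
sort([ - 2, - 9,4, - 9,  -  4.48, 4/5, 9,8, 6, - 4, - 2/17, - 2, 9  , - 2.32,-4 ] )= [ - 9,-9, - 4.48 , -4, - 4, - 2.32, - 2 , - 2,  -  2/17,4/5,4, 6, 8,9, 9 ]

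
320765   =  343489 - 22724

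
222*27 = 5994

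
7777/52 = 7777/52= 149.56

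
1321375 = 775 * 1705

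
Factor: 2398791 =3^1* 293^1*2729^1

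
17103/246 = 5701/82 = 69.52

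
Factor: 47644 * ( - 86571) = -4124588724 =- 2^2*3^2* 43^1 * 277^1*9619^1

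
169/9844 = 169/9844 =0.02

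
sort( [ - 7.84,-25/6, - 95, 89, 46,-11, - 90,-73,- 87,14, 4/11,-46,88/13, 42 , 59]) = [ -95, - 90,  -  87, - 73, - 46,-11, - 7.84,  -  25/6 , 4/11 , 88/13 , 14 , 42, 46,  59, 89]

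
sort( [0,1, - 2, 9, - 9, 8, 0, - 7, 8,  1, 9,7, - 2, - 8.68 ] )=[ - 9 , - 8.68,-7, - 2, -2, 0, 0,  1, 1, 7, 8, 8, 9, 9]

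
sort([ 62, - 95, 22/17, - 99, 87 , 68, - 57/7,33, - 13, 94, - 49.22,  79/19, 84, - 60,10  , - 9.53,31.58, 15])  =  [ - 99, - 95, - 60, - 49.22,-13,-9.53 ,-57/7, 22/17,79/19, 10,15,31.58,33, 62,  68, 84,87,94] 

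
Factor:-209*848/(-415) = 2^4*5^( - 1)* 11^1*19^1*53^1* 83^ ( - 1) = 177232/415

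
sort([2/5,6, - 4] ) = [  -  4 , 2/5 , 6] 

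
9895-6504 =3391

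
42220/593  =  71 + 117/593= 71.20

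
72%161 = 72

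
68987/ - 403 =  - 68987/403=- 171.18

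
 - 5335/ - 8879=5335/8879 = 0.60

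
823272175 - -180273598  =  1003545773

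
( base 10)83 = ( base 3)10002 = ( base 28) 2R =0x53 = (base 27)32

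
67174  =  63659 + 3515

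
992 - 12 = 980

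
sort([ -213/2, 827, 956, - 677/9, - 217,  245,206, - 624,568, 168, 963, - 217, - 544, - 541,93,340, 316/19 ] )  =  [ - 624, - 544 , - 541, - 217, - 217, - 213/2, - 677/9,316/19,93,168, 206 , 245,  340, 568,827, 956,963]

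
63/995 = 63/995 =0.06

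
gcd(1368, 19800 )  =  72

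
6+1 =7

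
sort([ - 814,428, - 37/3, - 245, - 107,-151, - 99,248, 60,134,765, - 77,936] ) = [ - 814, - 245,-151,-107, - 99,-77, - 37/3, 60, 134,248,428,765,936 ]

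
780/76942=390/38471 = 0.01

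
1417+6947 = 8364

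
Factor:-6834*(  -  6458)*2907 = 128297456604 = 2^2 * 3^3*17^2*19^1 * 67^1*3229^1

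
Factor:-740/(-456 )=2^ ( - 1)*3^( -1) *5^1*19^( - 1)*37^1 = 185/114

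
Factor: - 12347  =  -12347^1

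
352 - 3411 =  - 3059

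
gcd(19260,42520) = 20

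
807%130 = 27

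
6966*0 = 0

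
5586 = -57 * ( - 98) 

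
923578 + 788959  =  1712537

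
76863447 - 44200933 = 32662514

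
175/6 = 175/6= 29.17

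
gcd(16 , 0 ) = 16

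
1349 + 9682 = 11031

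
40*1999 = 79960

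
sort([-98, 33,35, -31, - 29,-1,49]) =[-98,-31, - 29, - 1,33,  35,49] 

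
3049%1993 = 1056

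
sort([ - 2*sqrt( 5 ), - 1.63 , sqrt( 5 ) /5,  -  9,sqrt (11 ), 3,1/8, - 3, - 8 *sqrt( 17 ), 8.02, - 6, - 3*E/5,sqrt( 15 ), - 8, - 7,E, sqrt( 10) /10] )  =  [ - 8*sqrt( 17), - 9, - 8,-7, - 6,- 2*sqrt( 5),-3 , - 3*E/5,-1.63,1/8, sqrt( 10)/10, sqrt( 5 ) /5, E, 3, sqrt( 11),  sqrt (15 ),8.02 ]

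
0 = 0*3516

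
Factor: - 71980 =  - 2^2*5^1 * 59^1*61^1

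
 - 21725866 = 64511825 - 86237691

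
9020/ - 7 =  - 1289+3/7 =- 1288.57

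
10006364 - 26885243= -16878879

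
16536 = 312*53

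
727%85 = 47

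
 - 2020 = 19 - 2039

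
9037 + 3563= 12600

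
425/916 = 425/916 = 0.46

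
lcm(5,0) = 0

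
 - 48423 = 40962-89385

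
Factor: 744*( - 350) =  - 260400 = - 2^4*3^1*5^2*7^1*31^1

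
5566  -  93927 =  - 88361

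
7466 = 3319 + 4147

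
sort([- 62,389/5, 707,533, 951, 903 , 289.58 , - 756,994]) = [  -  756, -62, 389/5, 289.58, 533 , 707, 903,951,  994]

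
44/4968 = 11/1242 = 0.01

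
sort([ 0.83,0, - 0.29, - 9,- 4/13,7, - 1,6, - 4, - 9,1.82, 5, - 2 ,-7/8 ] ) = [ - 9, - 9 ,  -  4, - 2,-1, - 7/8, - 4/13, - 0.29,  0, 0.83 , 1.82, 5,6,  7 ]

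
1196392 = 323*3704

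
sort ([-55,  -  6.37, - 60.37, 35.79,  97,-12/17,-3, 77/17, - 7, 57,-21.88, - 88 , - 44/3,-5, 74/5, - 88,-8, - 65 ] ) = [-88, - 88, - 65, - 60.37, -55,-21.88, - 44/3 , - 8,  -  7,- 6.37,  -  5,-3,-12/17,77/17, 74/5,35.79,57, 97 ]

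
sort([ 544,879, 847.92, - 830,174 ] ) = [ - 830 , 174 , 544,847.92, 879 ] 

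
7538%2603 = 2332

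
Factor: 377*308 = 116116 =2^2 * 7^1*11^1*13^1*29^1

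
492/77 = 492/77 =6.39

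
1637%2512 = 1637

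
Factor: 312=2^3*3^1*13^1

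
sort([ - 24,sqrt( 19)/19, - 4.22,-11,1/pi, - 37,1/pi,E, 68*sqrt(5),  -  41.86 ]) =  [  -  41.86,-37, - 24 , - 11, - 4.22,sqrt( 19 )/19 , 1/pi, 1/pi,E,68*sqrt ( 5)]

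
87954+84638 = 172592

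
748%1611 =748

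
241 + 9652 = 9893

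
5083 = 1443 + 3640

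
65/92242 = 65/92242  =  0.00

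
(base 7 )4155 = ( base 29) 1lb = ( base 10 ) 1461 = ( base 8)2665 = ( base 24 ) 2cl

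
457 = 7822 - 7365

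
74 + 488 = 562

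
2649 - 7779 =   -  5130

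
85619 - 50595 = 35024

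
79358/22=3607 + 2/11 = 3607.18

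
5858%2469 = 920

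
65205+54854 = 120059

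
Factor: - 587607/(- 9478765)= 3^1*5^(-1 )*195869^1* 1895753^( - 1)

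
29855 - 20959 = 8896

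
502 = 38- - 464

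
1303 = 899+404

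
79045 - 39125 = 39920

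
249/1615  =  249/1615 = 0.15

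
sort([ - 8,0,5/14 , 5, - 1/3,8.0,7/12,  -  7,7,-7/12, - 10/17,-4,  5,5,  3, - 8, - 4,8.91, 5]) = [ - 8, - 8, - 7, - 4, - 4, - 10/17, - 7/12, - 1/3,  0, 5/14,7/12,3, 5, 5,5,5,7 , 8.0, 8.91 ] 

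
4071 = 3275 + 796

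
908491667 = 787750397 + 120741270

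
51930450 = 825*62946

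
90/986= 45/493=0.09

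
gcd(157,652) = 1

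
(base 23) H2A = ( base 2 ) 10001101011001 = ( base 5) 242144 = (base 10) 9049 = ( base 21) kaj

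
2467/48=51 + 19/48  =  51.40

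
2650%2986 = 2650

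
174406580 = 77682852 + 96723728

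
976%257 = 205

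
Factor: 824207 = 79^1*10433^1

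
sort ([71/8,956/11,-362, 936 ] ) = [ - 362,71/8,956/11,936]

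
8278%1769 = 1202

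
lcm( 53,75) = 3975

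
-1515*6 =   -  9090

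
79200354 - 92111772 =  - 12911418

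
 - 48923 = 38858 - 87781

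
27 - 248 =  - 221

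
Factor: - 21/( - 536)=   2^( - 3 )* 3^1*7^1*67^( - 1 )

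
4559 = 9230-4671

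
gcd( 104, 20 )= 4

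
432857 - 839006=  - 406149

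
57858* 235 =13596630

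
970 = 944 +26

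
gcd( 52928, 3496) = 8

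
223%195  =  28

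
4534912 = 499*9088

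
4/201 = 4/201 = 0.02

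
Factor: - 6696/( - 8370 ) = 2^2*5^( - 1) =4/5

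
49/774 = 49/774 = 0.06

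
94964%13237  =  2305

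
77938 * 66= 5143908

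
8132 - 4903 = 3229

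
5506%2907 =2599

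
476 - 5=471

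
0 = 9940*0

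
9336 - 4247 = 5089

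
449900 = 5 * 89980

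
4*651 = 2604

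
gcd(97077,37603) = 1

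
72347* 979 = 70827713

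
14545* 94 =1367230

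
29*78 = 2262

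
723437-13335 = 710102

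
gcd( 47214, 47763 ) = 549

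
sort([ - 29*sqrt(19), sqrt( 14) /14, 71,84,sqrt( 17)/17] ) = [ - 29*sqrt(19 ),sqrt(17 )/17,sqrt (14)/14, 71,84]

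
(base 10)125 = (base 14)8d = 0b1111101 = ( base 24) 55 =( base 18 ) 6H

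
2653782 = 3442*771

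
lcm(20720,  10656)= 372960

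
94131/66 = 31377/22 = 1426.23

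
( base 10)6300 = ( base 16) 189C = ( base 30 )700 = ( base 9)8570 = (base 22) D08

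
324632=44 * 7378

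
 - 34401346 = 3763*( - 9142 ) 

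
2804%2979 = 2804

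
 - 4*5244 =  - 20976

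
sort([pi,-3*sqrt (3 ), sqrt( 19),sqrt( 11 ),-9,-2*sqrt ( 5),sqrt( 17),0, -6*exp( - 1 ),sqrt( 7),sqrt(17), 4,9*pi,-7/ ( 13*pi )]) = [-9, - 3*sqrt(3), - 2*sqrt( 5), - 6*exp(-1), - 7/( 13* pi ) , 0,sqrt( 7), pi, sqrt (11),4,sqrt( 17 ), sqrt( 17), sqrt( 19 ),9*pi]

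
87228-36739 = 50489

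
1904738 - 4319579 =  - 2414841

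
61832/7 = 8833 + 1/7=8833.14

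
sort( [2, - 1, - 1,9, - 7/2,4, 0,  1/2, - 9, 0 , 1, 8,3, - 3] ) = [-9, - 7/2, - 3, - 1, - 1, 0, 0, 1/2,1, 2,3,  4, 8,9] 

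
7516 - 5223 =2293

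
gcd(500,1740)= 20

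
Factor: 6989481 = 3^2*53^1*14653^1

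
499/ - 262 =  - 2 + 25/262 = -1.90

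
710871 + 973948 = 1684819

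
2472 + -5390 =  - 2918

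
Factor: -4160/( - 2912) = 10/7 = 2^1*5^1*7^( - 1 )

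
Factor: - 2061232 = - 2^4*47^1*2741^1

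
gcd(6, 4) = 2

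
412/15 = 27 + 7/15 = 27.47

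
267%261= 6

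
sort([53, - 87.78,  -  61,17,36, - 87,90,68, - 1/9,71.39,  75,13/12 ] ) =[ - 87.78, - 87, - 61, - 1/9,13/12,17,36, 53,68,71.39, 75,90 ] 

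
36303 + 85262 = 121565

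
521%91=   66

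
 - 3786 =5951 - 9737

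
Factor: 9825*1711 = 3^1*5^2*29^1*59^1 * 131^1 =16810575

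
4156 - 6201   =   - 2045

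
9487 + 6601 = 16088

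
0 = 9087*0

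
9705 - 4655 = 5050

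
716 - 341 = 375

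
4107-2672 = 1435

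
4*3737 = 14948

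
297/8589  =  99/2863  =  0.03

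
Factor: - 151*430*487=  - 31620910= - 2^1*5^1*43^1*151^1 * 487^1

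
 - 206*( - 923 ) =190138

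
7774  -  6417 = 1357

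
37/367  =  37/367 = 0.10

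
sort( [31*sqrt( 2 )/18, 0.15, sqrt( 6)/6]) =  [0.15,sqrt(6 )/6,31 * sqrt( 2)/18] 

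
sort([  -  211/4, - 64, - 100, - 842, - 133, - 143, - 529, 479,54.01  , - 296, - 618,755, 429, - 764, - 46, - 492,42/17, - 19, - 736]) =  [ - 842, -764, - 736, - 618, - 529, - 492, - 296,-143 ,- 133, - 100, - 64,  -  211/4, - 46, - 19,42/17, 54.01 , 429,479,755]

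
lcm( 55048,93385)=5229560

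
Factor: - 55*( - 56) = 3080= 2^3*5^1*7^1*11^1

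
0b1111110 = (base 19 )6C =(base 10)126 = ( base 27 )4I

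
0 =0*78341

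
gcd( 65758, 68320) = 854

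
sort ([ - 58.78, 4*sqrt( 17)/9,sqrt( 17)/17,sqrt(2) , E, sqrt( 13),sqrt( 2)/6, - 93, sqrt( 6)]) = [  -  93,  -  58.78, sqrt( 2 )/6,sqrt (17)/17,sqrt(2 ) , 4*sqrt(17) /9, sqrt( 6), E,sqrt( 13) ] 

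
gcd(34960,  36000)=80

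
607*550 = 333850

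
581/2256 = 581/2256 = 0.26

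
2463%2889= 2463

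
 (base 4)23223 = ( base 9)1020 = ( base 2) 1011101011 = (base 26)12j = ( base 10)747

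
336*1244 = 417984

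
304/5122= 152/2561 = 0.06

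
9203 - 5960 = 3243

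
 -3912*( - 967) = 3782904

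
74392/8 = 9299 = 9299.00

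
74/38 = 1 + 18/19 = 1.95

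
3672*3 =11016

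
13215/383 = 34+193/383 = 34.50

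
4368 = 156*28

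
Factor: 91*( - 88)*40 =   -  320320 =-  2^6 * 5^1 * 7^1*11^1*13^1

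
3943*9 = 35487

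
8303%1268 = 695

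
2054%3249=2054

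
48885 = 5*9777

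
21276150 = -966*(-22025 )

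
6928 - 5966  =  962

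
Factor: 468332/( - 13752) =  - 613/18 = - 2^( - 1) * 3^ ( - 2 )*613^1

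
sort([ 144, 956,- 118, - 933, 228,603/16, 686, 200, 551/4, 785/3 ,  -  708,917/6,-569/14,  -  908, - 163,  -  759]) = [-933, - 908,  -  759,-708,-163,-118,-569/14, 603/16,551/4, 144, 917/6,  200,  228, 785/3, 686,956]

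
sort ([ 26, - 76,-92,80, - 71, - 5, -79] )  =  [ - 92, - 79,-76, - 71,  -  5,26,80] 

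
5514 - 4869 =645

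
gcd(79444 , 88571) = 1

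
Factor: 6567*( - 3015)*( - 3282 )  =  64981975410 = 2^1*3^4 * 5^1  *11^1*67^1* 199^1*547^1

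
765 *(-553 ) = - 423045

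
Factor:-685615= - 5^1*7^1*19^1*1031^1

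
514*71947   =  36980758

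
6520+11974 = 18494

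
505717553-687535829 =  - 181818276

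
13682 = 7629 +6053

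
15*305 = 4575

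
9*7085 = 63765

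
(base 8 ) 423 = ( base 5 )2100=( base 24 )BB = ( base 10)275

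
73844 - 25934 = 47910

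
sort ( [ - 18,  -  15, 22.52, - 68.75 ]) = [ - 68.75, - 18,-15,22.52]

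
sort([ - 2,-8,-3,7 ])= [ - 8, - 3, - 2, 7]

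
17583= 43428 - 25845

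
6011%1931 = 218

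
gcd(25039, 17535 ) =7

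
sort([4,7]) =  [4, 7]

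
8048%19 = 11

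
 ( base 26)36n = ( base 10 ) 2207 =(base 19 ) 623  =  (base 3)10000202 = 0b100010011111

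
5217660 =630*8282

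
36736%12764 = 11208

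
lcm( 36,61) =2196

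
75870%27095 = 21680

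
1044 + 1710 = 2754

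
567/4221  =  9/67 = 0.13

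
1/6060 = 1/6060 = 0.00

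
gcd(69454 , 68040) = 14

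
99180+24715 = 123895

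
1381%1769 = 1381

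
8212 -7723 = 489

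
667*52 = 34684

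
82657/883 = 82657/883  =  93.61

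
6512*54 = 351648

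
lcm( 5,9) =45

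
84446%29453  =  25540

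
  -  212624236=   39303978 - 251928214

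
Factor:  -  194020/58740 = -109/33 = - 3^(  -  1 )*11^(-1)*109^1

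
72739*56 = 4073384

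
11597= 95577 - 83980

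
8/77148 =2/19287 = 0.00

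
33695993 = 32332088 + 1363905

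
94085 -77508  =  16577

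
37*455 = 16835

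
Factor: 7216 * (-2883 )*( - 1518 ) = 31580059104 = 2^5*3^2*11^2*23^1*31^2*41^1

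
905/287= 3 + 44/287 = 3.15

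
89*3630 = 323070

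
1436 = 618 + 818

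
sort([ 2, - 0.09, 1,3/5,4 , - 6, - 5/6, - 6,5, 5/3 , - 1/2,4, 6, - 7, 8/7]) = [ - 7, - 6, - 6, - 5/6,-1/2,  -  0.09, 3/5, 1, 8/7,5/3,2 , 4, 4, 5, 6]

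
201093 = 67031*3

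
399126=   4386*91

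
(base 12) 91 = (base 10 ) 109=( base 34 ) 37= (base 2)1101101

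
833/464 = 1 + 369/464  =  1.80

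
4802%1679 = 1444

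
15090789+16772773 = 31863562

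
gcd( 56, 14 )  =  14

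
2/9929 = 2/9929 = 0.00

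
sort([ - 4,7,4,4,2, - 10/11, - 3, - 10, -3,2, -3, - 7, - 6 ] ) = [ - 10, - 7, - 6, - 4, - 3, - 3 ,-3 , - 10/11,  2, 2 , 4,4,7]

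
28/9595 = 28/9595 = 0.00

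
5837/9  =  5837/9 = 648.56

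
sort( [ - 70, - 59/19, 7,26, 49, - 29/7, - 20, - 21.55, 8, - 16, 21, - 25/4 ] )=[ - 70 , -21.55,-20, - 16,-25/4,-29/7, - 59/19,7, 8, 21, 26, 49]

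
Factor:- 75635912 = - 2^3 * 11^1 *163^1*5273^1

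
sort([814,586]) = [ 586,  814]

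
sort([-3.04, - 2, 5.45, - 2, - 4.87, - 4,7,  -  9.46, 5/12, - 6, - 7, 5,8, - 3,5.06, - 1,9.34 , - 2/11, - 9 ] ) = [ - 9.46, - 9, - 7, - 6, - 4.87, - 4, - 3.04, - 3, - 2, - 2, - 1, - 2/11,5/12, 5, 5.06, 5.45,7, 8,9.34 ] 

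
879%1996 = 879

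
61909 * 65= 4024085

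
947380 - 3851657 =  - 2904277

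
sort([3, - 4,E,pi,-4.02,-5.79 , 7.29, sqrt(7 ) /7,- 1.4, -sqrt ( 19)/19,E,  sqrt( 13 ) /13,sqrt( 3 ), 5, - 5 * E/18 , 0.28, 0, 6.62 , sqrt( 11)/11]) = [ - 5.79, - 4.02,  -  4,  -  1.4, - 5 * E/18,-sqrt( 19)/19,0 , sqrt( 13)/13,0.28,sqrt( 11)/11, sqrt(7)/7 , sqrt(3), E, E , 3,pi,5, 6.62  ,  7.29 ]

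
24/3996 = 2/333  =  0.01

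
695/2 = 347 + 1/2=347.50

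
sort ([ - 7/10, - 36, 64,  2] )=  [ - 36, - 7/10, 2,64]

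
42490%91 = 84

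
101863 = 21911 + 79952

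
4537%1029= 421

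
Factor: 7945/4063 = 5^1*7^1*17^(  -  1)*227^1*239^(-1)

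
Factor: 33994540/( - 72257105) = -6798908/14451421 = -  2^2*1279^(  -  1 )*11299^( - 1)*1699727^1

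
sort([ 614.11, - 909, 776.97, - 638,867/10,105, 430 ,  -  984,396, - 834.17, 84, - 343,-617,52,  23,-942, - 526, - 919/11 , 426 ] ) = [ - 984 , - 942, - 909, - 834.17, - 638, - 617, - 526, - 343, - 919/11, 23,  52, 84 , 867/10, 105,396, 426,  430, 614.11, 776.97] 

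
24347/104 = 24347/104 = 234.11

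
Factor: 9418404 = 2^2 * 3^1*784867^1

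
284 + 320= 604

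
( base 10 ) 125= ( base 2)1111101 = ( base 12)A5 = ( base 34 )3N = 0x7D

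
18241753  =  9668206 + 8573547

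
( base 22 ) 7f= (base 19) 8h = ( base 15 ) b4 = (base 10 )169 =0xa9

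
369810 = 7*52830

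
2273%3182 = 2273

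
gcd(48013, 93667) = 7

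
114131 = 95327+18804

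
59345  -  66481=-7136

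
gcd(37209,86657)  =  1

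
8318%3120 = 2078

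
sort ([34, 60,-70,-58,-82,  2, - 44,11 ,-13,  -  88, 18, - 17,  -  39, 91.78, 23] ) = [ - 88 ,-82, - 70, -58  , - 44, - 39, - 17,-13, 2,  11,  18, 23, 34,  60,  91.78]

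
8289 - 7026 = 1263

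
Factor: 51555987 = 3^3*7^3*19^1*293^1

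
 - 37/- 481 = 1/13 = 0.08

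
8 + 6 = 14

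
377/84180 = 377/84180  =  0.00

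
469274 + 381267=850541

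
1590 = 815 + 775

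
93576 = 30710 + 62866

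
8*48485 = 387880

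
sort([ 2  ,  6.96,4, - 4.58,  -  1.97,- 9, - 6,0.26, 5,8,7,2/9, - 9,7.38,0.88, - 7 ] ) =[ -9, - 9, - 7, - 6,  -  4.58, - 1.97,2/9,0.26,0.88,2,4,5,6.96,7, 7.38, 8 ] 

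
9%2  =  1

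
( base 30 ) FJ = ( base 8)725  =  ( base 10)469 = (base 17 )1aa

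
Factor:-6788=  - 2^2*1697^1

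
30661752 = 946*32412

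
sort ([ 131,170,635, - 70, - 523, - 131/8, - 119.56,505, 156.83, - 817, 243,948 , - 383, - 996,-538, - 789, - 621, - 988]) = [ - 996, - 988, - 817, - 789,-621 , - 538, - 523, - 383, - 119.56, - 70, - 131/8, 131, 156.83,170, 243, 505,  635 , 948 ]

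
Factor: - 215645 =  - 5^1  *17^1 * 43^1 *59^1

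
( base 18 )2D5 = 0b1101110111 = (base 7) 2405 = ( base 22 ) 1i7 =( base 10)887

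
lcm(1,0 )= 0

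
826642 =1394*593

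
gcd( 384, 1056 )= 96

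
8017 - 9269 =- 1252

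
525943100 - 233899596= 292043504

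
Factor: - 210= - 2^1 * 3^1 * 5^1*7^1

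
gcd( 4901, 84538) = 1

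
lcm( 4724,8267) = 33068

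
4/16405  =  4/16405 = 0.00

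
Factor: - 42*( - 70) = 2940 = 2^2*3^1 * 5^1 * 7^2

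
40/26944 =5/3368  =  0.00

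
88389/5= 17677  +  4/5 = 17677.80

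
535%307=228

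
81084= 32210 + 48874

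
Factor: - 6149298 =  - 2^1 * 3^1*1024883^1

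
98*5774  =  565852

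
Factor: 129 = 3^1* 43^1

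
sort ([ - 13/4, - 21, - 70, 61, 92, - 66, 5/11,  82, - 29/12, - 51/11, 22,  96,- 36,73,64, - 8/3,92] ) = [-70, - 66, - 36 ,  -  21 , - 51/11, - 13/4, - 8/3, - 29/12,5/11,22,61, 64, 73,82,92,92,  96] 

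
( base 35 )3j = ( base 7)235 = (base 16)7C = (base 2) 1111100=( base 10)124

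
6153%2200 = 1753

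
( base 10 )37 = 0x25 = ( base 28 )19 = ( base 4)211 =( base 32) 15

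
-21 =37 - 58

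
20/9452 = 5/2363 = 0.00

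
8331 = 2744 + 5587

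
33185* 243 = 8063955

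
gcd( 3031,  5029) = 1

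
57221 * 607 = 34733147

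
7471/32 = 7471/32 = 233.47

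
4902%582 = 246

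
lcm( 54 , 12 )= 108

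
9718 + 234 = 9952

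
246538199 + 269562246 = 516100445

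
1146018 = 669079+476939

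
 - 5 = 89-94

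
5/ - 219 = - 5/219 = -0.02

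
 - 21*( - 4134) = 86814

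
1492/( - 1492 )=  - 1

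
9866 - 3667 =6199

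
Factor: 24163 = 73^1 *331^1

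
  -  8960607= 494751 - 9455358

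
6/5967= 2/1989   =  0.00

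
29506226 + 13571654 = 43077880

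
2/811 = 2/811 = 0.00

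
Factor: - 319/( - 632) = 2^( - 3)*11^1*29^1*79^( - 1 )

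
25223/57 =442 + 29/57= 442.51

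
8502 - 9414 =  - 912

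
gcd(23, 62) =1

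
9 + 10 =19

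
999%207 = 171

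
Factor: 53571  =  3^1*7^1*2551^1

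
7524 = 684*11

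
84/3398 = 42/1699 =0.02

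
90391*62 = 5604242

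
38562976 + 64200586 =102763562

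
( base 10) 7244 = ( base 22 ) EL6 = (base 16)1c4c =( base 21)g8k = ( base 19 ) 1115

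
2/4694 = 1/2347= 0.00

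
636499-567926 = 68573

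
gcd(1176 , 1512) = 168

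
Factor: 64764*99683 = 6455869812 = 2^2*3^2*7^1*83^1*257^1*1201^1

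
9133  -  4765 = 4368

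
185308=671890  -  486582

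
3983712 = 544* 7323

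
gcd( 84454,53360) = 2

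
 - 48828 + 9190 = -39638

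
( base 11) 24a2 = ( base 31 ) 3c3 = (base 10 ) 3258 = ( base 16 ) cba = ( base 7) 12333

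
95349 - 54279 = 41070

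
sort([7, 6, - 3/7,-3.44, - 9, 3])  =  [ - 9, - 3.44,  -  3/7 , 3, 6,7] 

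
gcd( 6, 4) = 2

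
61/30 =61/30=2.03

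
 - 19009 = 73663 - 92672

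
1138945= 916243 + 222702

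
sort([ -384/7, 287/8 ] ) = [ - 384/7, 287/8] 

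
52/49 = 1 + 3/49 = 1.06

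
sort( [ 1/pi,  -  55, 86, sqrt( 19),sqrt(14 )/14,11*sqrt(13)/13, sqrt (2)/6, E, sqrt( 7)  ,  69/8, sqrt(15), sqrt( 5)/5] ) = [-55,sqrt ( 2)/6, sqrt (14 ) /14, 1/pi,sqrt( 5 )/5, sqrt(7),E,11*sqrt (13)/13, sqrt (15), sqrt( 19),  69/8, 86]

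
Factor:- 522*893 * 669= - 311851674 = - 2^1 * 3^3 * 19^1*29^1*47^1*223^1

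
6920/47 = 147 + 11/47 = 147.23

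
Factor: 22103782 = 2^1* 23^1*480517^1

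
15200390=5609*2710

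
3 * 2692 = 8076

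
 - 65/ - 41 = 1+24/41  =  1.59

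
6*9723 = 58338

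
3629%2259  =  1370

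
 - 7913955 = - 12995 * 609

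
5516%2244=1028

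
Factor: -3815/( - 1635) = 7/3 =3^(  -  1 ) * 7^1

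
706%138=16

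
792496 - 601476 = 191020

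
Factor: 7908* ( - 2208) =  - 2^7*3^2* 23^1*659^1 =- 17460864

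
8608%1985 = 668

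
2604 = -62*( - 42)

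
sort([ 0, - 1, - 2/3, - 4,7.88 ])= [ - 4, -1, - 2/3, 0, 7.88]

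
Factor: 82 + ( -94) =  - 12 = -2^2*3^1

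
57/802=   57/802=0.07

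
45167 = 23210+21957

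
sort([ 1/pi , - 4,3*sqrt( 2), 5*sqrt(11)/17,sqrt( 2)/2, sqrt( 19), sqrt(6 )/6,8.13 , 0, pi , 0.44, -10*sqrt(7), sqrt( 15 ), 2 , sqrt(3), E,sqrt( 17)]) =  [-10*sqrt (7), - 4,0,1/pi, sqrt( 6 ) /6,0.44,sqrt ( 2 )/2,5*sqrt ( 11 ) /17,sqrt(3),2, E, pi,sqrt (15),sqrt( 17), 3*sqrt( 2), sqrt( 19 ), 8.13 ] 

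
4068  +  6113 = 10181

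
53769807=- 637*( - 84411)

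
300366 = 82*3663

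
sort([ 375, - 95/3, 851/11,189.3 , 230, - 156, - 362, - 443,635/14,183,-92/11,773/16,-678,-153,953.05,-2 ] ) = [-678, - 443,  -  362, -156, - 153,-95/3, - 92/11,-2,635/14, 773/16  ,  851/11,183,189.3,230,375 , 953.05 ]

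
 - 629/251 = -629/251 = - 2.51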